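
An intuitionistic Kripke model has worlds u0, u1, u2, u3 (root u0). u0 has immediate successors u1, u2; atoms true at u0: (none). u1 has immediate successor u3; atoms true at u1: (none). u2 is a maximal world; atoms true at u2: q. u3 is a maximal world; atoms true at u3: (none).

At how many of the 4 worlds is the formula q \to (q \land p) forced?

u0: does not force it — u0 \nVdash q \to (q \land p): at the accessible world u2, u2 \Vdash q but u2 \nVdash q \land p.
u1: forces it.
u2: does not force it.
u3: forces it.
Worlds forcing the formula: {u1, u3}.

2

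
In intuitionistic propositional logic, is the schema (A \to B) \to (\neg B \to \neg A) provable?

This is the forward direction of contraposition, which is intuitionistically derivable.
Assume A \to B and \neg B. If A held then B would follow, contradicting \neg B; so \neg A.

Yes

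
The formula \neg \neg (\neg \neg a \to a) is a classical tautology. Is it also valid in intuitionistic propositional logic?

Yes

This is the double negation of double-negation elimination, which is intuitionistically derivable.
By Glivenko's theorem the double negation of any classical propositional tautology is intuitionistically provable; \neg \neg a \to a is classically a tautology.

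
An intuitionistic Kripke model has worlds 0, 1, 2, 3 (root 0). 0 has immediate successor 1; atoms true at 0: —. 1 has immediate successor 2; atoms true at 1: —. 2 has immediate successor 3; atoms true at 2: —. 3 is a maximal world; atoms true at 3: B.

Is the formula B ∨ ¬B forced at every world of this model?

Not every world: 0 ⊮ B ∨ ¬B.
0 ⊮ B ∨ ¬B: neither disjunct is forced at 0.
0 lacks atom B, so 0 ⊮ B.

No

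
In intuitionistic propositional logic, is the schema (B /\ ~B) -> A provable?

Yes

This is an instance of ex falso quodlibet, which is intuitionistically derivable.
No world can force both B and ~B, so the antecedent B /\ ~B is never forced and the implication holds vacuously at every world.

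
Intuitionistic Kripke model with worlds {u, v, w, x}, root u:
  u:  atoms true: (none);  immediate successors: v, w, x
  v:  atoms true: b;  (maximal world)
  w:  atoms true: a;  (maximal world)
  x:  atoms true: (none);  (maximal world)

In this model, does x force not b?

x forces not b: no world accessible from x forces b.

Yes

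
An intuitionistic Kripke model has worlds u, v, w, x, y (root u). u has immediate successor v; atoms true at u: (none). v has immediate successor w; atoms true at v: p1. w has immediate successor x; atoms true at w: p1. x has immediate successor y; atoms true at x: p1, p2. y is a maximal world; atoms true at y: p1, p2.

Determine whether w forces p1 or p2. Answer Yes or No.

w forces p1 or p2 via the disjunct p1.

Yes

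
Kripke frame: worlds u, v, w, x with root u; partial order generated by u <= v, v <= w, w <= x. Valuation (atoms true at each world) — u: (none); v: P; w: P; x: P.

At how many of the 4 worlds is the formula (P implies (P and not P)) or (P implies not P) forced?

u: does not force it — u does not force (P implies (P and not P)) or (P implies not P): neither disjunct is forced at u.
v: does not force it — v does not force (P implies (P and not P)) or (P implies not P): neither disjunct is forced at v.
w: does not force it — w does not force (P implies (P and not P)) or (P implies not P): neither disjunct is forced at w.
x: does not force it.
Worlds forcing the formula: { }.

0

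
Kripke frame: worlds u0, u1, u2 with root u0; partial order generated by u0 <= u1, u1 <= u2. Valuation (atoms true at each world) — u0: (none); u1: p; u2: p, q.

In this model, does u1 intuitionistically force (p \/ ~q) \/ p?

u1 ||- (p \/ ~q) \/ p via the disjunct p \/ ~q.

Yes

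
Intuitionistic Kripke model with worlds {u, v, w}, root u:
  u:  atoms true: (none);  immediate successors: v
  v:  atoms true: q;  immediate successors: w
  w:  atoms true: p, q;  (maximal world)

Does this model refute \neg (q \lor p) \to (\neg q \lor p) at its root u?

No

u \Vdash \neg (q \lor p) \to (\neg q \lor p) vacuously: no world accessible from u forces the antecedent \neg (q \lor p).
So the root u forces \neg (q \lor p) \to (\neg q \lor p); the model is not a countermodel.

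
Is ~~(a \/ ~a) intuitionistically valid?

Yes

This is the double negation of excluded middle, which is intuitionistically derivable.
Assuming ~(a \/ ~a): from a we'd get a \/ ~a, so ~a; but then a \/ ~a again — contradiction. Hence ~~(a \/ ~a).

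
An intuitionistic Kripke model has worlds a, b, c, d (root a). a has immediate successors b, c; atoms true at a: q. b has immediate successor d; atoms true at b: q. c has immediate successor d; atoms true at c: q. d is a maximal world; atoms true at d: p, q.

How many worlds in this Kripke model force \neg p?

a: does not force it — a \nVdash \neg p since d is accessible from a and d \Vdash p.
b: does not force it — b \nVdash \neg p since d is accessible from b and d \Vdash p.
c: does not force it.
d: does not force it.
Worlds forcing the formula: { }.

0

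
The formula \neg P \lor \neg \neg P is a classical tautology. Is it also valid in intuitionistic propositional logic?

No

This is the weak law of excluded middle, which is not intuitionistically valid.
A Kripke countermodel: worlds u0, u1, u2; order generated by u0 \le u1, u0 \le u2; atoms true at each world — u0:{}; u1:{P}; u2:{}.
u0 \nVdash \neg P \lor \neg \neg P: neither disjunct is forced at u0.
u0 \nVdash \neg P since u1 is accessible from u0 and u1 \Vdash P.
So the root u0 does not force the formula.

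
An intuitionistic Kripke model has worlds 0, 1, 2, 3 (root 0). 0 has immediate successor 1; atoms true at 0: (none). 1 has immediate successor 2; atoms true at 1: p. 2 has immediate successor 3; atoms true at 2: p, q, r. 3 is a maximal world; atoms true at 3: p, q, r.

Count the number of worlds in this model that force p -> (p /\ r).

0: does not force it — 0 ||-/- p -> (p /\ r): at the accessible world 1, 1 ||- p but 1 ||-/- p /\ r.
1: does not force it.
2: forces it.
3: forces it.
Worlds forcing the formula: {2, 3}.

2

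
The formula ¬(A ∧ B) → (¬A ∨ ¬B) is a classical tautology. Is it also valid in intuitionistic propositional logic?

No

This is the constructively invalid direction of De Morgan's law for conjunction, which is not intuitionistically valid.
A Kripke countermodel: worlds s0, s1, s2; order generated by s0 ≤ s1, s0 ≤ s2; atoms true at each world — s0:{}; s1:{A}; s2:{B}.
s0 ⊮ ¬(A ∧ B) → (¬A ∨ ¬B): already at s0 itself, s0 ⊩ ¬(A ∧ B) but s0 ⊮ ¬A ∨ ¬B.
s0 ⊮ ¬A ∨ ¬B: neither disjunct is forced at s0.
s0 ⊮ ¬A since s1 is accessible from s0 and s1 ⊩ A.
So the root s0 does not force the formula.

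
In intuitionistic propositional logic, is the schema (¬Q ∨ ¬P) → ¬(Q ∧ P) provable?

Yes

This is a constructively valid De Morgan direction (disjunction of negations to negated conjunction), which is intuitionistically derivable.
If ¬Q holds at a world then no accessible world forces Q, hence none forces Q ∧ P; likewise for ¬P.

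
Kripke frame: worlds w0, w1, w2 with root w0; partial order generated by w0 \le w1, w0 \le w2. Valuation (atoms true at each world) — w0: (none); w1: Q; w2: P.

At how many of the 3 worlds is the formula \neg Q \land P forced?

1

w0: does not force it — w0 \nVdash \neg Q \land P since w0 fails \neg Q.
w1: does not force it — w1 \nVdash \neg Q \land P since w1 fails \neg Q.
w2: forces it.
Worlds forcing the formula: {w2}.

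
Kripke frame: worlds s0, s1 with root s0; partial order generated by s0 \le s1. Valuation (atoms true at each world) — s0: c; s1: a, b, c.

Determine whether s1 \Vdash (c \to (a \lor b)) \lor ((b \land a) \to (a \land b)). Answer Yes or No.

Yes

s1 \Vdash (c \to (a \lor b)) \lor ((b \land a) \to (a \land b)) via the disjunct c \to (a \lor b).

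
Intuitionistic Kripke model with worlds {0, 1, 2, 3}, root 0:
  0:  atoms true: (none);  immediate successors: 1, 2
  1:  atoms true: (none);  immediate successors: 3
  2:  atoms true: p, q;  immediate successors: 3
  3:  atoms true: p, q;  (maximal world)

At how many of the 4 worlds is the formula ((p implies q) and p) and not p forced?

0: does not force it — 0 does not force ((p implies q) and p) and not p since 0 fails (p implies q) and p.
1: does not force it.
2: does not force it.
3: does not force it.
Worlds forcing the formula: { }.

0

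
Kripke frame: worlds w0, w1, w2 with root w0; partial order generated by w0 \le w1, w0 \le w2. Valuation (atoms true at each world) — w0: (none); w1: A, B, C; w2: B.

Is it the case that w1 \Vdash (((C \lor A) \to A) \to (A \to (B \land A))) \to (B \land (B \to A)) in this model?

Yes

w1 \Vdash (((C \lor A) \to A) \to (A \to (B \land A))) \to (B \land (B \to A)): every world accessible from w1 that forces ((C \lor A) \to A) \to (A \to (B \land A)) (namely w1) also forces B \land (B \to A).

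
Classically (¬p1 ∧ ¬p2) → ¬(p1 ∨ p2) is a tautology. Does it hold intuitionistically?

This is a constructively valid De Morgan direction (conjunction of negations to negated disjunction), which is intuitionistically derivable.
If both ¬p1 and ¬p2 hold at a world, no accessible world forces p1 or forces p2, so none forces p1 ∨ p2.

Yes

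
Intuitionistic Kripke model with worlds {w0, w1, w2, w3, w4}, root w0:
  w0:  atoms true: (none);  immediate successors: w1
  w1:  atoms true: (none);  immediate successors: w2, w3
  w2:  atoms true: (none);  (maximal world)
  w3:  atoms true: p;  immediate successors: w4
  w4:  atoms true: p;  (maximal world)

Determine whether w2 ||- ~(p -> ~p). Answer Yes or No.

w2 ||-/- ~(p -> ~p) since w2 is accessible from w2 and w2 ||- p -> ~p.
w2 ||- p -> ~p vacuously: no world accessible from w2 forces the antecedent p.

No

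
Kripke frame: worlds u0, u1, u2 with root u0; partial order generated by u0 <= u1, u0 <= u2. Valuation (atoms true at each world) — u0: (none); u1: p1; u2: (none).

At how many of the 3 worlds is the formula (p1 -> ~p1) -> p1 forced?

1

u0: does not force it — u0 ||-/- (p1 -> ~p1) -> p1: at the accessible world u2, u2 ||- p1 -> ~p1 but u2 ||-/- p1.
u1: forces it.
u2: does not force it — u2 ||-/- (p1 -> ~p1) -> p1: already at u2 itself, u2 ||- p1 -> ~p1 but u2 ||-/- p1.
Worlds forcing the formula: {u1}.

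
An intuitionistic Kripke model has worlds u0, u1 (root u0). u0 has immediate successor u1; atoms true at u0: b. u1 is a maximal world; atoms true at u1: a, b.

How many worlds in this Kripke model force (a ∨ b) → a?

1

u0: does not force it — u0 ⊮ (a ∨ b) → a: already at u0 itself, u0 ⊩ a ∨ b but u0 ⊮ a.
u1: forces it.
Worlds forcing the formula: {u1}.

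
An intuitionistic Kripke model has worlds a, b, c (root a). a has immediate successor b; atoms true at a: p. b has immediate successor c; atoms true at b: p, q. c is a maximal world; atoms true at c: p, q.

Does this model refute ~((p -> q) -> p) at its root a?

Yes

a ||-/- ~((p -> q) -> p) since a is accessible from a and a ||- (p -> q) -> p.
a ||- (p -> q) -> p: every world accessible from a that forces p -> q (namely b, c) also forces p.
So the root a does not force ~((p -> q) -> p); the model is a countermodel.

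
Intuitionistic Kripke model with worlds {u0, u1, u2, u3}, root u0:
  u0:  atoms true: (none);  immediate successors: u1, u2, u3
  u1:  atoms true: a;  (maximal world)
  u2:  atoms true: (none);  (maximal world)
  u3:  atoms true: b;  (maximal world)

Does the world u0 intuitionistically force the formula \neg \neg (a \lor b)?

No

u0 \nVdash \neg \neg (a \lor b) since u2 is accessible from u0 and u2 \Vdash \neg (a \lor b).
u2 \Vdash \neg (a \lor b): no world accessible from u2 forces a \lor b.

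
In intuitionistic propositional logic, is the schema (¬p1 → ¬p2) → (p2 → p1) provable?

This is the converse of contraposition, which is not intuitionistically valid.
A Kripke countermodel: worlds w0, w1; order generated by w0 ≤ w1; atoms true at each world — w0:{p2}; w1:{p1,p2}.
w0 ⊮ (¬p1 → ¬p2) → (p2 → p1): already at w0 itself, w0 ⊩ ¬p1 → ¬p2 but w0 ⊮ p2 → p1.
w0 ⊮ p2 → p1: already at w0 itself, w0 ⊩ p2 but w0 ⊮ p1.
w0 lacks atom p1, so w0 ⊮ p1.
So the root w0 does not force the formula.

No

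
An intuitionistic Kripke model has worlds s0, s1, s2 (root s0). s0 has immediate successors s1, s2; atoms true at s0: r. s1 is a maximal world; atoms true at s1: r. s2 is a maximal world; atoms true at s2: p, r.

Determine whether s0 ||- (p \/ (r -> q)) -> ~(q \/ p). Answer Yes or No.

No

s0 ||-/- (p \/ (r -> q)) -> ~(q \/ p): at the accessible world s2, s2 ||- p \/ (r -> q) but s2 ||-/- ~(q \/ p).
s2 ||-/- ~(q \/ p) since s2 is accessible from s2 and s2 ||- q \/ p.
s2 ||- q \/ p via the disjunct p.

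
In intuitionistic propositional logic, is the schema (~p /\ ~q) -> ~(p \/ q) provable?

Yes

This is a constructively valid De Morgan direction (conjunction of negations to negated disjunction), which is intuitionistically derivable.
If both ~p and ~q hold at a world, no accessible world forces p or forces q, so none forces p \/ q.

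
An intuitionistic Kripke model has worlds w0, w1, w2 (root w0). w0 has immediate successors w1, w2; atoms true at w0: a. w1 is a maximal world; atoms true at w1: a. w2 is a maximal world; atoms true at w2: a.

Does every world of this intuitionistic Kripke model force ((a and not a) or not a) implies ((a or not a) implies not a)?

w0 forces ((a and not a) or not a) implies ((a or not a) implies not a) vacuously: no world accessible from w0 forces the antecedent (a and not a) or not a.
Since the root w0 forces ((a and not a) or not a) implies ((a or not a) implies not a) and forcing is persistent (monotone upward), every world forces it.

Yes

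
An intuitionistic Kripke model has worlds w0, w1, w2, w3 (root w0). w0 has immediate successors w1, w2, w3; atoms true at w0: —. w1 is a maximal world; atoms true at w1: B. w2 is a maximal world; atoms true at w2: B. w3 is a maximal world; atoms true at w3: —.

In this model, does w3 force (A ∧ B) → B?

w3 ⊩ (A ∧ B) → B vacuously: no world accessible from w3 forces the antecedent A ∧ B.

Yes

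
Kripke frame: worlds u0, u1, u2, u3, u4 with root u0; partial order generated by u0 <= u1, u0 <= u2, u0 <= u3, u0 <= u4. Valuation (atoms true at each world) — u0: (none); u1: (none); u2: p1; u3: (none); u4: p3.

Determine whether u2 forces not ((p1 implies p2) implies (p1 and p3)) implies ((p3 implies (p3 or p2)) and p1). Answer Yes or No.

Yes

u2 forces not ((p1 implies p2) implies (p1 and p3)) implies ((p3 implies (p3 or p2)) and p1) vacuously: no world accessible from u2 forces the antecedent not ((p1 implies p2) implies (p1 and p3)).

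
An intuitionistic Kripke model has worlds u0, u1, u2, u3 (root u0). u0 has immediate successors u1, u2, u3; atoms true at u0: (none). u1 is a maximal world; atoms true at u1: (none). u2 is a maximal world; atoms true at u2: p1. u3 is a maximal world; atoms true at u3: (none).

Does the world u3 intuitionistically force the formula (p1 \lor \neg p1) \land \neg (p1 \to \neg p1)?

No

u3 \nVdash (p1 \lor \neg p1) \land \neg (p1 \to \neg p1) since u3 fails \neg (p1 \to \neg p1).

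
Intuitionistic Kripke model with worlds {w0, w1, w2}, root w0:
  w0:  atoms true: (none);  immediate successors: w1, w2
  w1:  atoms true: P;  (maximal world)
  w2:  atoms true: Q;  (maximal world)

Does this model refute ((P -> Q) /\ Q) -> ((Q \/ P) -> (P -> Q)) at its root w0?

No

w0 ||- ((P -> Q) /\ Q) -> ((Q \/ P) -> (P -> Q)): every world accessible from w0 that forces (P -> Q) /\ Q (namely w2) also forces (Q \/ P) -> (P -> Q).
So the root w0 forces ((P -> Q) /\ Q) -> ((Q \/ P) -> (P -> Q)); the model is not a countermodel.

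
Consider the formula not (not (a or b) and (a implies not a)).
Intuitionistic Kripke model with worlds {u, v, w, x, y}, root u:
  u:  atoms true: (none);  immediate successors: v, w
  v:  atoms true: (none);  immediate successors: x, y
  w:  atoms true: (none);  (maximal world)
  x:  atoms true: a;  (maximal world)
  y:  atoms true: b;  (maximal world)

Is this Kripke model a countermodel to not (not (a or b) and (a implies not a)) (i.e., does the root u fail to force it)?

u does not force not (not (a or b) and (a implies not a)) since w is accessible from u and w forces not (a or b) and (a implies not a).
w forces not (a or b) and (a implies not a) since w forces both conjuncts.
So the root u does not force not (not (a or b) and (a implies not a)); the model is a countermodel.

Yes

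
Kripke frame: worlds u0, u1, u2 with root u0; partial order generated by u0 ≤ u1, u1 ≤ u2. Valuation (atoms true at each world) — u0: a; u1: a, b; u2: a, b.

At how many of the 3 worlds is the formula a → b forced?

u0: does not force it — u0 ⊮ a → b: already at u0 itself, u0 ⊩ a but u0 ⊮ b.
u1: forces it.
u2: forces it.
Worlds forcing the formula: {u1, u2}.

2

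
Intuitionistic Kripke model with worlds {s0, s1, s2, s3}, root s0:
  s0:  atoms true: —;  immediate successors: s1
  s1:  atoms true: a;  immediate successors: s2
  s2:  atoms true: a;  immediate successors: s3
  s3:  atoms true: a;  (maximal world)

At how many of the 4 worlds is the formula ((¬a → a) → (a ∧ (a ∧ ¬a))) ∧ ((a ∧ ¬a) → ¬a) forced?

s0: does not force it — s0 ⊮ ((¬a → a) → (a ∧ (a ∧ ¬a))) ∧ ((a ∧ ¬a) → ¬a) since s0 fails (¬a → a) → (a ∧ (a ∧ ¬a)).
s1: does not force it — s1 ⊮ ((¬a → a) → (a ∧ (a ∧ ¬a))) ∧ ((a ∧ ¬a) → ¬a) since s1 fails (¬a → a) → (a ∧ (a ∧ ¬a)).
s2: does not force it.
s3: does not force it.
Worlds forcing the formula: { }.

0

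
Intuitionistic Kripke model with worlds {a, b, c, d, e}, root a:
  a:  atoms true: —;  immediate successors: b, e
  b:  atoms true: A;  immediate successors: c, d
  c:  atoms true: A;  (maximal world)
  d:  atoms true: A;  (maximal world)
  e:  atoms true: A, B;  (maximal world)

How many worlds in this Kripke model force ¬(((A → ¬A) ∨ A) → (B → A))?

a: does not force it — a ⊮ ¬(((A → ¬A) ∨ A) → (B → A)) since a is accessible from a and a ⊩ ((A → ¬A) ∨ A) → (B → A).
b: does not force it — b ⊮ ¬(((A → ¬A) ∨ A) → (B → A)) since b is accessible from b and b ⊩ ((A → ¬A) ∨ A) → (B → A).
c: does not force it — c ⊮ ¬(((A → ¬A) ∨ A) → (B → A)) since c is accessible from c and c ⊩ ((A → ¬A) ∨ A) → (B → A).
d: does not force it.
e: does not force it.
Worlds forcing the formula: { }.

0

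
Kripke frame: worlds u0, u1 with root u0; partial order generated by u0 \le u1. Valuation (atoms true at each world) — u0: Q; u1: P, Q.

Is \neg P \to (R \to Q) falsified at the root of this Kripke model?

u0 \Vdash \neg P \to (R \to Q) vacuously: no world accessible from u0 forces the antecedent \neg P.
So the root u0 forces \neg P \to (R \to Q); the model is not a countermodel.

No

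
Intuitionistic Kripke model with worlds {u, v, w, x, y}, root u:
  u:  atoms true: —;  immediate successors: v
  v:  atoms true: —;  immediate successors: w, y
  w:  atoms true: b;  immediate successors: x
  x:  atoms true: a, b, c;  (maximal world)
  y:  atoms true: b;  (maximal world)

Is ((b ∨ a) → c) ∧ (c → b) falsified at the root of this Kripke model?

Yes

u ⊮ ((b ∨ a) → c) ∧ (c → b) since u fails (b ∨ a) → c.
So the root u does not force ((b ∨ a) → c) ∧ (c → b); the model is a countermodel.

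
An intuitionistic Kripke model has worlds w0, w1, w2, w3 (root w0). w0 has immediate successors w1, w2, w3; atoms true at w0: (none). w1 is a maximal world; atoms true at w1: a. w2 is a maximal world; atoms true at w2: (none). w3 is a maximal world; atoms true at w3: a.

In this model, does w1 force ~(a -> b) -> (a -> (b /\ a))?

No

w1 ||-/- ~(a -> b) -> (a -> (b /\ a)): already at w1 itself, w1 ||- ~(a -> b) but w1 ||-/- a -> (b /\ a).
w1 ||-/- a -> (b /\ a): already at w1 itself, w1 ||- a but w1 ||-/- b /\ a.
w1 ||-/- b /\ a since w1 fails b.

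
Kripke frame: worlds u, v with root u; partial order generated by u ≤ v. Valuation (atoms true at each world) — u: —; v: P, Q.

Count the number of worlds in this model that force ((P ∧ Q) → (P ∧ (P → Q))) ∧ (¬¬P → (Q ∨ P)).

1

u: does not force it — u ⊮ ((P ∧ Q) → (P ∧ (P → Q))) ∧ (¬¬P → (Q ∨ P)) since u fails ¬¬P → (Q ∨ P).
v: forces it.
Worlds forcing the formula: {v}.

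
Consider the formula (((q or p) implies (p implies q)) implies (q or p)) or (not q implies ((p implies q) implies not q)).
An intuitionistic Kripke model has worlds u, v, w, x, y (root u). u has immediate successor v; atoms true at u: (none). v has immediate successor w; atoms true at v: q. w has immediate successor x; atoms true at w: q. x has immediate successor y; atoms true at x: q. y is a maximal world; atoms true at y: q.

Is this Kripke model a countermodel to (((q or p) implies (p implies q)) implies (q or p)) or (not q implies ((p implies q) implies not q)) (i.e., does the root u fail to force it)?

u forces (((q or p) implies (p implies q)) implies (q or p)) or (not q implies ((p implies q) implies not q)) via the disjunct not q implies ((p implies q) implies not q).
So the root u forces (((q or p) implies (p implies q)) implies (q or p)) or (not q implies ((p implies q) implies not q)); the model is not a countermodel.

No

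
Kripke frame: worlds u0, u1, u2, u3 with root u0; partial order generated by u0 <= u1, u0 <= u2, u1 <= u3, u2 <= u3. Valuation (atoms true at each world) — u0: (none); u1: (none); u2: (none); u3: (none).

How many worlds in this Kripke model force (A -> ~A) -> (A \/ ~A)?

4

u0: forces it.
u1: forces it.
u2: forces it.
u3: forces it.
Worlds forcing the formula: {u0, u1, u2, u3}.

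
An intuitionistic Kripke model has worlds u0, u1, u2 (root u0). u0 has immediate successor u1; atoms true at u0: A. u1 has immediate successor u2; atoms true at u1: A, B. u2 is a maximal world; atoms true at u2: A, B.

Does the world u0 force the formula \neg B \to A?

Yes

u0 \Vdash \neg B \to A vacuously: no world accessible from u0 forces the antecedent \neg B.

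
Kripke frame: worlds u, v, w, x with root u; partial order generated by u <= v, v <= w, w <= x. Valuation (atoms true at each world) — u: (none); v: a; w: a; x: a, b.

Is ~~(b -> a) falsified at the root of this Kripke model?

u ||- ~~(b -> a): no world accessible from u forces ~(b -> a).
So the root u forces ~~(b -> a); the model is not a countermodel.

No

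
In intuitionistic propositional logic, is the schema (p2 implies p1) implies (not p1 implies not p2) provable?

Yes

This is the forward direction of contraposition, which is intuitionistically derivable.
Assume p2 implies p1 and not p1. If p2 held then p1 would follow, contradicting not p1; so not p2.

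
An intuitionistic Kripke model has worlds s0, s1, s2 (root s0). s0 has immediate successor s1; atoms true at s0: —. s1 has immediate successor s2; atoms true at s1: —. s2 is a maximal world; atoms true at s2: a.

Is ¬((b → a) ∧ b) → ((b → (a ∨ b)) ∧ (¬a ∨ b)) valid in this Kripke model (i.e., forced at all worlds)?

No

Not every world: s0 ⊮ ¬((b → a) ∧ b) → ((b → (a ∨ b)) ∧ (¬a ∨ b)).
s0 ⊮ ¬((b → a) ∧ b) → ((b → (a ∨ b)) ∧ (¬a ∨ b)): already at s0 itself, s0 ⊩ ¬((b → a) ∧ b) but s0 ⊮ (b → (a ∨ b)) ∧ (¬a ∨ b).
s0 ⊮ (b → (a ∨ b)) ∧ (¬a ∨ b) since s0 fails ¬a ∨ b.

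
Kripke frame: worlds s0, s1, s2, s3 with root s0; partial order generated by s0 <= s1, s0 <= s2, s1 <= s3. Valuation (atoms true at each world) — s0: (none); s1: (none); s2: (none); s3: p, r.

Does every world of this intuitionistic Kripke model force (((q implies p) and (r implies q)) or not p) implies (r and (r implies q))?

No

Not every world: s0 does not force (((q implies p) and (r implies q)) or not p) implies (r and (r implies q)).
s0 does not force (((q implies p) and (r implies q)) or not p) implies (r and (r implies q)): at the accessible world s2, s2 forces ((q implies p) and (r implies q)) or not p but s2 does not force r and (r implies q).
s2 does not force r and (r implies q) since s2 fails r.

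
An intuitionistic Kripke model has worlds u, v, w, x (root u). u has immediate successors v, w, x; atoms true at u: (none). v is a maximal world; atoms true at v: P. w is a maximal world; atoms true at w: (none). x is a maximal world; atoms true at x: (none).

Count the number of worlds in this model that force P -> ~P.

2

u: does not force it — u ||-/- P -> ~P: at the accessible world v, v ||- P but v ||-/- ~P.
v: does not force it.
w: forces it.
x: forces it.
Worlds forcing the formula: {w, x}.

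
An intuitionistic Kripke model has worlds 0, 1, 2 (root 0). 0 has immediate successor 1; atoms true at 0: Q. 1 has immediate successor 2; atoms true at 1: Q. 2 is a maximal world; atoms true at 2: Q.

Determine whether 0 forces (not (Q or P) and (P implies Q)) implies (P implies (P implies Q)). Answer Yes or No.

0 forces (not (Q or P) and (P implies Q)) implies (P implies (P implies Q)) vacuously: no world accessible from 0 forces the antecedent not (Q or P) and (P implies Q).

Yes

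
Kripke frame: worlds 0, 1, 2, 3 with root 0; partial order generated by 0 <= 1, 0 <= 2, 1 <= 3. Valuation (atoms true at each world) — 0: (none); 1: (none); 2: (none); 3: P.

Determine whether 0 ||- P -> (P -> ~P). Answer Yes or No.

No

0 ||-/- P -> (P -> ~P): at the accessible world 3, 3 ||- P but 3 ||-/- P -> ~P.
3 ||-/- P -> ~P: already at 3 itself, 3 ||- P but 3 ||-/- ~P.
3 ||-/- ~P since 3 is accessible from 3 and 3 ||- P.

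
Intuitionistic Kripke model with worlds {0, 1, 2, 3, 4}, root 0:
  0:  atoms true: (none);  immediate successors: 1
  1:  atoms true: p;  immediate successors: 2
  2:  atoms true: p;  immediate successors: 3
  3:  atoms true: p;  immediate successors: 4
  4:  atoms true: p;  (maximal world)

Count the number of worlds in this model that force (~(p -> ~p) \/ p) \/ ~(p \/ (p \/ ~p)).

5

0: forces it.
1: forces it.
2: forces it.
3: forces it.
4: forces it.
Worlds forcing the formula: {0, 1, 2, 3, 4}.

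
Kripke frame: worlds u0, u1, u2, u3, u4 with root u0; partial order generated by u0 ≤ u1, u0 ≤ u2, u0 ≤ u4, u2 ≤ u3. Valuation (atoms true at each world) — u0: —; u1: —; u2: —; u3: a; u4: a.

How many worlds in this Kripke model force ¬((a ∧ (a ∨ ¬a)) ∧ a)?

u0: does not force it — u0 ⊮ ¬((a ∧ (a ∨ ¬a)) ∧ a) since u3 is accessible from u0 and u3 ⊩ (a ∧ (a ∨ ¬a)) ∧ a.
u1: forces it.
u2: does not force it.
u3: does not force it.
u4: does not force it.
Worlds forcing the formula: {u1}.

1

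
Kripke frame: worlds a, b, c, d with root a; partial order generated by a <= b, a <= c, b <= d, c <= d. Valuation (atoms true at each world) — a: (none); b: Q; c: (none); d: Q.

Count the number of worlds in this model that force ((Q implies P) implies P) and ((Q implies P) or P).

a: does not force it — a does not force ((Q implies P) implies P) and ((Q implies P) or P) since a fails (Q implies P) or P.
b: does not force it — b does not force ((Q implies P) implies P) and ((Q implies P) or P) since b fails (Q implies P) or P.
c: does not force it — c does not force ((Q implies P) implies P) and ((Q implies P) or P) since c fails (Q implies P) or P.
d: does not force it.
Worlds forcing the formula: { }.

0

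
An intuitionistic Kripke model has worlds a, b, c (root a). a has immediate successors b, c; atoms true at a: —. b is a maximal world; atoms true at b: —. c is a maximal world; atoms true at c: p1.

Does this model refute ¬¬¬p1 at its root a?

a ⊮ ¬¬¬p1 since c is accessible from a and c ⊩ ¬¬p1.
c ⊩ ¬¬p1: no world accessible from c forces ¬p1.
So the root a does not force ¬¬¬p1; the model is a countermodel.

Yes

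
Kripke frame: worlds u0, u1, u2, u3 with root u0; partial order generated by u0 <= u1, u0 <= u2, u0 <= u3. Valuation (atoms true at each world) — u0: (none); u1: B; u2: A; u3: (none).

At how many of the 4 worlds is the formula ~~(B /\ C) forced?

0

u0: does not force it — u0 ||-/- ~~(B /\ C) since u0 is accessible from u0 and u0 ||- ~(B /\ C).
u1: does not force it.
u2: does not force it.
u3: does not force it.
Worlds forcing the formula: { }.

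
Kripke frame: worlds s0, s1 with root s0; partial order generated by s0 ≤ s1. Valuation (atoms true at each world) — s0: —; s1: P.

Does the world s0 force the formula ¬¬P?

Yes

s0 ⊩ ¬¬P: no world accessible from s0 forces ¬P.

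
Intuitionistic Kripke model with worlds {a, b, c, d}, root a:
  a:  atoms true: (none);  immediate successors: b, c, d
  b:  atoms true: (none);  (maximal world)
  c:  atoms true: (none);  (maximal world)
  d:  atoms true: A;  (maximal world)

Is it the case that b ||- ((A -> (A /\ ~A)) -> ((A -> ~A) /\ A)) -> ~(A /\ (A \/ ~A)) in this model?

Yes

b ||- ((A -> (A /\ ~A)) -> ((A -> ~A) /\ A)) -> ~(A /\ (A \/ ~A)) vacuously: no world accessible from b forces the antecedent (A -> (A /\ ~A)) -> ((A -> ~A) /\ A).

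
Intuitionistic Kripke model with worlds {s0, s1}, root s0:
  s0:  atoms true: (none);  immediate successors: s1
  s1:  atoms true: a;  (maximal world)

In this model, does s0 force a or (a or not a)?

No

s0 does not force a or (a or not a): neither disjunct is forced at s0.
s0 lacks atom a, so s0 does not force a.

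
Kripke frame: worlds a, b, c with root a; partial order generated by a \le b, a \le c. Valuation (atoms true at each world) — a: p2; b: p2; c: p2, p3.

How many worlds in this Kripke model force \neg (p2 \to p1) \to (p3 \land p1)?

a: does not force it — a \nVdash \neg (p2 \to p1) \to (p3 \land p1): already at a itself, a \Vdash \neg (p2 \to p1) but a \nVdash p3 \land p1.
b: does not force it — b \nVdash \neg (p2 \to p1) \to (p3 \land p1): already at b itself, b \Vdash \neg (p2 \to p1) but b \nVdash p3 \land p1.
c: does not force it — c \nVdash \neg (p2 \to p1) \to (p3 \land p1): already at c itself, c \Vdash \neg (p2 \to p1) but c \nVdash p3 \land p1.
Worlds forcing the formula: { }.

0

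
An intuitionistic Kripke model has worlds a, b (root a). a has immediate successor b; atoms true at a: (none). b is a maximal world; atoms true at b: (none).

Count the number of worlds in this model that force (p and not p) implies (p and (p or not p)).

a: forces it.
b: forces it.
Worlds forcing the formula: {a, b}.

2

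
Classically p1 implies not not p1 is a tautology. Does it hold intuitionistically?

This is double-negation introduction, which is intuitionistically derivable.
If a world forces p1 then every accessible world forces p1 (persistence), so none forces not p1; hence not not p1.

Yes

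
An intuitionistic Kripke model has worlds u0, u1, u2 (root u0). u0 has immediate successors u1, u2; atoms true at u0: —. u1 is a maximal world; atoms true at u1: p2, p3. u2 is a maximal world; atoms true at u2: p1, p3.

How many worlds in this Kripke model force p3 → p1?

1

u0: does not force it — u0 ⊮ p3 → p1: at the accessible world u1, u1 ⊩ p3 but u1 ⊮ p1.
u1: does not force it — u1 ⊮ p3 → p1: already at u1 itself, u1 ⊩ p3 but u1 ⊮ p1.
u2: forces it.
Worlds forcing the formula: {u2}.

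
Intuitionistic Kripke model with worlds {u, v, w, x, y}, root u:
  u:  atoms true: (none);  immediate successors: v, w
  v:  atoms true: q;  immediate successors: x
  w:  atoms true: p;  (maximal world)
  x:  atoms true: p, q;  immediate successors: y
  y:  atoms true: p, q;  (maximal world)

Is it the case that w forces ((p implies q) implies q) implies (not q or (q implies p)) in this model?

Yes

w forces ((p implies q) implies q) implies (not q or (q implies p)): every world accessible from w that forces (p implies q) implies q (namely w) also forces not q or (q implies p).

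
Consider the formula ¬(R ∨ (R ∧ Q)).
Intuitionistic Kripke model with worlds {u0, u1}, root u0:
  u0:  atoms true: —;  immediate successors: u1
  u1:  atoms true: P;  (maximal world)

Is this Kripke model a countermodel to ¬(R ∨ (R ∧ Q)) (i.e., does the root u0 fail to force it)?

u0 ⊩ ¬(R ∨ (R ∧ Q)): no world accessible from u0 forces R ∨ (R ∧ Q).
So the root u0 forces ¬(R ∨ (R ∧ Q)); the model is not a countermodel.

No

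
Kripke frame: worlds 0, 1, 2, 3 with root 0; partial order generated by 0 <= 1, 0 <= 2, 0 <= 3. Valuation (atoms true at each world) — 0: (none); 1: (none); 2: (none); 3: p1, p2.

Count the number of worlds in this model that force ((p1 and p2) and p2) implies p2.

4

0: forces it.
1: forces it.
2: forces it.
3: forces it.
Worlds forcing the formula: {0, 1, 2, 3}.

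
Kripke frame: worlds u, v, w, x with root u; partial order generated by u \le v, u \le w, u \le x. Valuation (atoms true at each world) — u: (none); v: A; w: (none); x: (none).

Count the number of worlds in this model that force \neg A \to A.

u: does not force it — u \nVdash \neg A \to A: at the accessible world w, w \Vdash \neg A but w \nVdash A.
v: forces it.
w: does not force it — w \nVdash \neg A \to A: already at w itself, w \Vdash \neg A but w \nVdash A.
x: does not force it — x \nVdash \neg A \to A: already at x itself, x \Vdash \neg A but x \nVdash A.
Worlds forcing the formula: {v}.

1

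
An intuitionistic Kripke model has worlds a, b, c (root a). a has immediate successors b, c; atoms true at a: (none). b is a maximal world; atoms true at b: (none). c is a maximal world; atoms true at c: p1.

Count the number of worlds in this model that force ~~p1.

1

a: does not force it — a ||-/- ~~p1 since b is accessible from a and b ||- ~p1.
b: does not force it — b ||-/- ~~p1 since b is accessible from b and b ||- ~p1.
c: forces it.
Worlds forcing the formula: {c}.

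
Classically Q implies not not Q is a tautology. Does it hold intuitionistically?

This is double-negation introduction, which is intuitionistically derivable.
If a world forces Q then every accessible world forces Q (persistence), so none forces not Q; hence not not Q.

Yes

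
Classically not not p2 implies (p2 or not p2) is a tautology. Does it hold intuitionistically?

This is a variant of double-negation elimination (deriving excluded middle from double negation), which is not intuitionistically valid.
A Kripke countermodel: worlds s0, s1; order generated by s0 <= s1; atoms true at each world — s0:{}; s1:{p2}.
s0 does not force not not p2 implies (p2 or not p2): already at s0 itself, s0 forces not not p2 but s0 does not force p2 or not p2.
s0 does not force p2 or not p2: neither disjunct is forced at s0.
s0 lacks atom p2, so s0 does not force p2.
So the root s0 does not force the formula.

No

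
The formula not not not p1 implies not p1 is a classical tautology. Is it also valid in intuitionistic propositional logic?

Yes

This is triple-negation reduction, which is intuitionistically derivable.
Assume not not not p1 and suppose p1. Then not not p1 (double-negation introduction), contradicting not not not p1. So not p1.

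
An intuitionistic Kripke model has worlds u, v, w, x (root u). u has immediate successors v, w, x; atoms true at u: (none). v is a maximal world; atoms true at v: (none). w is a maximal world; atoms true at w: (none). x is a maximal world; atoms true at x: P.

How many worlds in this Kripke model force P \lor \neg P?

3

u: does not force it — u \nVdash P \lor \neg P: neither disjunct is forced at u.
v: forces it.
w: forces it.
x: forces it.
Worlds forcing the formula: {v, w, x}.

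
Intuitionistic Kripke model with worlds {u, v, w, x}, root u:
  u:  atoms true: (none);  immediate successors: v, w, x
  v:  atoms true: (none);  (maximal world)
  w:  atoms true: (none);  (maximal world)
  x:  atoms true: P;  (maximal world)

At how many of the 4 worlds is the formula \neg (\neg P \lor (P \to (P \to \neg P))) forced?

u: does not force it — u \nVdash \neg (\neg P \lor (P \to (P \to \neg P))) since v is accessible from u and v \Vdash \neg P \lor (P \to (P \to \neg P)).
v: does not force it — v \nVdash \neg (\neg P \lor (P \to (P \to \neg P))) since v is accessible from v and v \Vdash \neg P \lor (P \to (P \to \neg P)).
w: does not force it — w \nVdash \neg (\neg P \lor (P \to (P \to \neg P))) since w is accessible from w and w \Vdash \neg P \lor (P \to (P \to \neg P)).
x: forces it.
Worlds forcing the formula: {x}.

1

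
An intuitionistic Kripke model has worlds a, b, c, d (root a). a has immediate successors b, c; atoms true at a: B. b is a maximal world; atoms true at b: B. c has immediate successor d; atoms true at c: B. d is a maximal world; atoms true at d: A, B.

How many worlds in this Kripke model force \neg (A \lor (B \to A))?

1

a: does not force it — a \nVdash \neg (A \lor (B \to A)) since d is accessible from a and d \Vdash A \lor (B \to A).
b: forces it.
c: does not force it — c \nVdash \neg (A \lor (B \to A)) since d is accessible from c and d \Vdash A \lor (B \to A).
d: does not force it — d \nVdash \neg (A \lor (B \to A)) since d is accessible from d and d \Vdash A \lor (B \to A).
Worlds forcing the formula: {b}.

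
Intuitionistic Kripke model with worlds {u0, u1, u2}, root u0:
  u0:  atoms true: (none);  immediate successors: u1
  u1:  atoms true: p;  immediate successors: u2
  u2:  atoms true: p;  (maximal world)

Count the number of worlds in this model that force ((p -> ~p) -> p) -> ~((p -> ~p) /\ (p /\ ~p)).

u0: forces it.
u1: forces it.
u2: forces it.
Worlds forcing the formula: {u0, u1, u2}.

3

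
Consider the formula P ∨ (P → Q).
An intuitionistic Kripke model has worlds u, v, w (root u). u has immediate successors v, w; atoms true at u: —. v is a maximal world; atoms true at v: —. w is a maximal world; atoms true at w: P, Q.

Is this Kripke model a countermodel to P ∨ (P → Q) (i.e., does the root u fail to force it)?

u ⊩ P ∨ (P → Q) via the disjunct P → Q.
So the root u forces P ∨ (P → Q); the model is not a countermodel.

No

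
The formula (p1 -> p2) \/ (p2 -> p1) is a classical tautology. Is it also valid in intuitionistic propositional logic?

This is the Gödel–Dummett linearity axiom, which is not intuitionistically valid.
A Kripke countermodel: worlds u, v, w; order generated by u <= v, u <= w; atoms true at each world — u:{}; v:{p1}; w:{p2}.
u ||-/- (p1 -> p2) \/ (p2 -> p1): neither disjunct is forced at u.
u ||-/- p1 -> p2: at the accessible world v, v ||- p1 but v ||-/- p2.
v lacks atom p2, so v ||-/- p2.
So the root u does not force the formula.

No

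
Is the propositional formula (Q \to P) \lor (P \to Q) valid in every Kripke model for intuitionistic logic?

No

This is the Gödel–Dummett linearity axiom, which is not intuitionistically valid.
A Kripke countermodel: worlds a, b, c; order generated by a \le b, a \le c; atoms true at each world — a:{}; b:{Q}; c:{P}.
a \nVdash (Q \to P) \lor (P \to Q): neither disjunct is forced at a.
a \nVdash Q \to P: at the accessible world b, b \Vdash Q but b \nVdash P.
b lacks atom P, so b \nVdash P.
So the root a does not force the formula.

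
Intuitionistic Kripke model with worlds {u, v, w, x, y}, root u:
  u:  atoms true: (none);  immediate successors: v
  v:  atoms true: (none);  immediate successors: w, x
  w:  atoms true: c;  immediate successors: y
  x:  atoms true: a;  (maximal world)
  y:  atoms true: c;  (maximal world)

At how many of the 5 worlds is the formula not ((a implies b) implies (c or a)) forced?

u: does not force it — u does not force not ((a implies b) implies (c or a)) since u is accessible from u and u forces (a implies b) implies (c or a).
v: does not force it — v does not force not ((a implies b) implies (c or a)) since v is accessible from v and v forces (a implies b) implies (c or a).
w: does not force it.
x: does not force it.
y: does not force it.
Worlds forcing the formula: { }.

0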